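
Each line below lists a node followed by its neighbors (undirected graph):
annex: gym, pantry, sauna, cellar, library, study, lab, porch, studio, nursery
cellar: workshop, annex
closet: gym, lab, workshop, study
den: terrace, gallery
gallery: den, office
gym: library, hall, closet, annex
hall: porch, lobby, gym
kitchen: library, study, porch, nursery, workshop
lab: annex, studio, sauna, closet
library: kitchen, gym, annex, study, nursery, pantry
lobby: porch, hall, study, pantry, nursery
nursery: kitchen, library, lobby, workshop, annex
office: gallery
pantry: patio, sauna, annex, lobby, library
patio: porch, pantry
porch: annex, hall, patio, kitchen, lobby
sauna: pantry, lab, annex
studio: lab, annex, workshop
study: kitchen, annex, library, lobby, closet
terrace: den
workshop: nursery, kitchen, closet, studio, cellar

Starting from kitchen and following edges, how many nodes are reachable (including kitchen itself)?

BFS from kitchen visits: kitchen, library, study, porch, nursery, workshop, gym, annex, pantry, lobby, closet, hall, patio, studio, cellar, sauna, lab
Reachable nodes: 17 of 21 total.

17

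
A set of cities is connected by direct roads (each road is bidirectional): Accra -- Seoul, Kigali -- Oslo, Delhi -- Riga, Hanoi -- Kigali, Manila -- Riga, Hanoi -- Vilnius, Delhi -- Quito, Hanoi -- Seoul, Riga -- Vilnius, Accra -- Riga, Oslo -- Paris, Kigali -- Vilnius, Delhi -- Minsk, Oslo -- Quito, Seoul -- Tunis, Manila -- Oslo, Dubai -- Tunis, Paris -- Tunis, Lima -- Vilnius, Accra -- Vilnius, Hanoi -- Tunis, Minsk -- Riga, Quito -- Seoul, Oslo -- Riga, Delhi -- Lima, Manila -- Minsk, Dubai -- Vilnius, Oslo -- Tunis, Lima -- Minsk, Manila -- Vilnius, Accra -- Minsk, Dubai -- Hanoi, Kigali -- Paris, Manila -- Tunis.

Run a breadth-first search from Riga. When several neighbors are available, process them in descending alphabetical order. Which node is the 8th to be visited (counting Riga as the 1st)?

Visit Riga; enqueue Vilnius, Oslo, Minsk, Manila, Delhi, Accra → queue [Vilnius, Oslo, Minsk, Manila, Delhi, Accra]
Visit Vilnius; enqueue Lima, Kigali, Hanoi, Dubai → queue [Oslo, Minsk, Manila, Delhi, Accra, Lima, Kigali, Hanoi, Dubai]
Visit Oslo; enqueue Tunis, Quito, Paris → queue [Minsk, Manila, Delhi, Accra, Lima, Kigali, Hanoi, Dubai, Tunis, Quito, Paris]
Visit Minsk → queue [Manila, Delhi, Accra, Lima, Kigali, Hanoi, Dubai, Tunis, Quito, Paris]
Visit Manila → queue [Delhi, Accra, Lima, Kigali, Hanoi, Dubai, Tunis, Quito, Paris]
Visit Delhi → queue [Accra, Lima, Kigali, Hanoi, Dubai, Tunis, Quito, Paris]
Visit Accra; enqueue Seoul → queue [Lima, Kigali, Hanoi, Dubai, Tunis, Quito, Paris, Seoul]
Visit Lima → queue [Kigali, Hanoi, Dubai, Tunis, Quito, Paris, Seoul]
Visit Kigali → queue [Hanoi, Dubai, Tunis, Quito, Paris, Seoul]
Visit Hanoi → queue [Dubai, Tunis, Quito, Paris, Seoul]
Visit Dubai → queue [Tunis, Quito, Paris, Seoul]
Visit Tunis → queue [Quito, Paris, Seoul]
Visit Quito → queue [Paris, Seoul]
Visit Paris → queue [Seoul]
Visit Seoul → queue []

Visit order: Riga, Vilnius, Oslo, Minsk, Manila, Delhi, Accra, Lima, Kigali, Hanoi, Dubai, Tunis, Quito, Paris, Seoul

Lima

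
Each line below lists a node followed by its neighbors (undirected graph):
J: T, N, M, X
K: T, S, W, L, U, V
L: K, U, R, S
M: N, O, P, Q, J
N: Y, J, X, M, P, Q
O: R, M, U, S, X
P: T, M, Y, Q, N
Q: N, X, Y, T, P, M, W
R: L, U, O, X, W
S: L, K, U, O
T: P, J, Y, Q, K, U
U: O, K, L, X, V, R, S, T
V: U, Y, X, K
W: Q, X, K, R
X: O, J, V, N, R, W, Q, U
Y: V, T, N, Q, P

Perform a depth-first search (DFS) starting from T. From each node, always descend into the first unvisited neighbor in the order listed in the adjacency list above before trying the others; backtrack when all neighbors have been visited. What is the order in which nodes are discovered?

T P M N Y V U O R L K S W Q X J

Visit T
T → P
P → M
M → N
N → Y
Y → V
V → U
U → O
O → R
R → L
L → K
K → S
K → W
W → Q
Q → X
X → J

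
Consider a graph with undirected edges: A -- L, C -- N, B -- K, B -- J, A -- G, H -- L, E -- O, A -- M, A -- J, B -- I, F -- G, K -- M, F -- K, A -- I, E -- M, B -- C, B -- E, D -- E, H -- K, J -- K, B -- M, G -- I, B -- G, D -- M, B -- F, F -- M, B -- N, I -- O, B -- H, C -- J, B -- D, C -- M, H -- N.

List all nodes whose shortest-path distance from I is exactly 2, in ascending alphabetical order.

C, D, E, F, H, J, K, L, M, N

Level 0: I
Level 1: A, B, G, O
Level 2: C, D, E, F, H, J, K, L, M, N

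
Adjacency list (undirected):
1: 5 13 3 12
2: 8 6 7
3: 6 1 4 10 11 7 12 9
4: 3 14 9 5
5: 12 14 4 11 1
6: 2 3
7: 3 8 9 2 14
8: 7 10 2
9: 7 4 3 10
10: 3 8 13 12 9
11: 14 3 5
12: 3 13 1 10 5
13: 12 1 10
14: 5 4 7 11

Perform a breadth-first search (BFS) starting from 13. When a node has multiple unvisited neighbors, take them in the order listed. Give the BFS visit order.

13 -> 12 -> 1 -> 10 -> 3 -> 5 -> 8 -> 9 -> 6 -> 4 -> 11 -> 7 -> 14 -> 2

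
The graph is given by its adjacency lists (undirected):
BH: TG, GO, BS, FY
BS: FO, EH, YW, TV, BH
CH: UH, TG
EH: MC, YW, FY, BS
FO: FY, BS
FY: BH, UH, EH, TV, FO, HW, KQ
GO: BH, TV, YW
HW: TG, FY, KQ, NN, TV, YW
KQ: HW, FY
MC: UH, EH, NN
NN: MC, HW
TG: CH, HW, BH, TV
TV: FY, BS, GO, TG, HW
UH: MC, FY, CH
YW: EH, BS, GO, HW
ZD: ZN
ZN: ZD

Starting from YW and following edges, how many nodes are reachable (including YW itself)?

BFS from YW visits: YW, EH, BS, GO, HW, MC, FY, FO, TV, BH, TG, KQ, NN, UH, CH
Reachable nodes: 15 of 17 total.

15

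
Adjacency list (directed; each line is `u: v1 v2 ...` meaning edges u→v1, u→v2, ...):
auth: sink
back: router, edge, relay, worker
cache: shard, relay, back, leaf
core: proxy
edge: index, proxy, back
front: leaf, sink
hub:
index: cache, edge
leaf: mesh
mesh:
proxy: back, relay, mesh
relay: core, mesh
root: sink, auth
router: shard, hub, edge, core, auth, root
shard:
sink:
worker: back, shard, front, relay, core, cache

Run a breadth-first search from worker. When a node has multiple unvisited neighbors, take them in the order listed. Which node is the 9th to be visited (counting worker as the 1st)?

Visit worker; enqueue back, shard, front, relay, core, cache → queue [back, shard, front, relay, core, cache]
Visit back; enqueue router, edge → queue [shard, front, relay, core, cache, router, edge]
Visit shard → queue [front, relay, core, cache, router, edge]
Visit front; enqueue leaf, sink → queue [relay, core, cache, router, edge, leaf, sink]
Visit relay; enqueue mesh → queue [core, cache, router, edge, leaf, sink, mesh]
Visit core; enqueue proxy → queue [cache, router, edge, leaf, sink, mesh, proxy]
Visit cache → queue [router, edge, leaf, sink, mesh, proxy]
Visit router; enqueue hub, auth, root → queue [edge, leaf, sink, mesh, proxy, hub, auth, root]
Visit edge; enqueue index → queue [leaf, sink, mesh, proxy, hub, auth, root, index]
Visit leaf → queue [sink, mesh, proxy, hub, auth, root, index]
Visit sink → queue [mesh, proxy, hub, auth, root, index]
Visit mesh → queue [proxy, hub, auth, root, index]
Visit proxy → queue [hub, auth, root, index]
Visit hub → queue [auth, root, index]
Visit auth → queue [root, index]
Visit root → queue [index]
Visit index → queue []

Visit order: worker, back, shard, front, relay, core, cache, router, edge, leaf, sink, mesh, proxy, hub, auth, root, index

edge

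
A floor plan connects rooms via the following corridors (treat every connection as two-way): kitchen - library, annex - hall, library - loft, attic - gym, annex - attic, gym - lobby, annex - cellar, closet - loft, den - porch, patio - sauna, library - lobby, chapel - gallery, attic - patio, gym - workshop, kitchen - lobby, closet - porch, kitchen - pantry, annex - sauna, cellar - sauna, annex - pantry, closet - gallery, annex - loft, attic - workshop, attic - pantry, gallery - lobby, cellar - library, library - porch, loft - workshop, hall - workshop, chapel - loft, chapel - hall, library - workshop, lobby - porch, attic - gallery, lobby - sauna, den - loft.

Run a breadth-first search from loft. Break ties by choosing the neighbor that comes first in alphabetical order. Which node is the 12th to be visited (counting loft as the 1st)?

sauna

Visit loft; enqueue annex, chapel, closet, den, library, workshop → queue [annex, chapel, closet, den, library, workshop]
Visit annex; enqueue attic, cellar, hall, pantry, sauna → queue [chapel, closet, den, library, workshop, attic, cellar, hall, pantry, sauna]
Visit chapel; enqueue gallery → queue [closet, den, library, workshop, attic, cellar, hall, pantry, sauna, gallery]
Visit closet; enqueue porch → queue [den, library, workshop, attic, cellar, hall, pantry, sauna, gallery, porch]
Visit den → queue [library, workshop, attic, cellar, hall, pantry, sauna, gallery, porch]
Visit library; enqueue kitchen, lobby → queue [workshop, attic, cellar, hall, pantry, sauna, gallery, porch, kitchen, lobby]
Visit workshop; enqueue gym → queue [attic, cellar, hall, pantry, sauna, gallery, porch, kitchen, lobby, gym]
Visit attic; enqueue patio → queue [cellar, hall, pantry, sauna, gallery, porch, kitchen, lobby, gym, patio]
Visit cellar → queue [hall, pantry, sauna, gallery, porch, kitchen, lobby, gym, patio]
Visit hall → queue [pantry, sauna, gallery, porch, kitchen, lobby, gym, patio]
Visit pantry → queue [sauna, gallery, porch, kitchen, lobby, gym, patio]
Visit sauna → queue [gallery, porch, kitchen, lobby, gym, patio]
Visit gallery → queue [porch, kitchen, lobby, gym, patio]
Visit porch → queue [kitchen, lobby, gym, patio]
Visit kitchen → queue [lobby, gym, patio]
Visit lobby → queue [gym, patio]
Visit gym → queue [patio]
Visit patio → queue []

Visit order: loft, annex, chapel, closet, den, library, workshop, attic, cellar, hall, pantry, sauna, gallery, porch, kitchen, lobby, gym, patio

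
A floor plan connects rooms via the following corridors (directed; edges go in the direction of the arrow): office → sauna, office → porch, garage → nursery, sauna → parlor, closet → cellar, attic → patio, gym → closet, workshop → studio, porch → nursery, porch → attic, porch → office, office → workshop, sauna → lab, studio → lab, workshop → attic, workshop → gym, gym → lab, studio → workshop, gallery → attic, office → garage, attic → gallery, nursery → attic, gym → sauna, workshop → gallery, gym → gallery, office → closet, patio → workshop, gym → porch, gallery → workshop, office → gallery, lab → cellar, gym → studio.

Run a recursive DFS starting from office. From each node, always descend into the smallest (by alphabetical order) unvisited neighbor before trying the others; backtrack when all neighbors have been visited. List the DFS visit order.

Visit office
office → closet
closet → cellar
office → gallery
gallery → attic
attic → patio
patio → workshop
workshop → gym
gym → lab
gym → porch
porch → nursery
gym → sauna
sauna → parlor
gym → studio
office → garage

office closet cellar gallery attic patio workshop gym lab porch nursery sauna parlor studio garage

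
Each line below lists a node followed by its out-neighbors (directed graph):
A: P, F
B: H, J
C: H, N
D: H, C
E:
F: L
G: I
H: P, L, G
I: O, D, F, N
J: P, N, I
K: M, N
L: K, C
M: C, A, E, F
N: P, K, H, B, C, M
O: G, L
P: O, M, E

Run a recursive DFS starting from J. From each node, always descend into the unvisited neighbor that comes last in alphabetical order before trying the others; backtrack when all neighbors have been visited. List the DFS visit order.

Visit J
J → P
P → O
O → L
L → K
K → N
N → M
M → F
M → E
M → C
C → H
H → G
G → I
I → D
M → A
N → B

J, P, O, L, K, N, M, F, E, C, H, G, I, D, A, B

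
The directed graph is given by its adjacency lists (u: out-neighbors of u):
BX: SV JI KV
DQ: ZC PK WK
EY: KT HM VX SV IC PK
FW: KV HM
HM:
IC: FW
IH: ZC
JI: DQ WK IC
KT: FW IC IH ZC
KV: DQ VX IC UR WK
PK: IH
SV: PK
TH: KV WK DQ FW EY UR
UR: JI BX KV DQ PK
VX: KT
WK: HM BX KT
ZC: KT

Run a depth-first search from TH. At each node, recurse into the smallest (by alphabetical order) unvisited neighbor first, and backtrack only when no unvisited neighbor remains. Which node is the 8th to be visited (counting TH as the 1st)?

Visit TH
TH → DQ
DQ → PK
PK → IH
IH → ZC
ZC → KT
KT → FW
FW → HM
FW → KV
KV → IC
KV → UR
UR → BX
BX → JI
JI → WK
BX → SV
KV → VX
TH → EY

Visit order: TH, DQ, PK, IH, ZC, KT, FW, HM, KV, IC, UR, BX, JI, WK, SV, VX, EY

HM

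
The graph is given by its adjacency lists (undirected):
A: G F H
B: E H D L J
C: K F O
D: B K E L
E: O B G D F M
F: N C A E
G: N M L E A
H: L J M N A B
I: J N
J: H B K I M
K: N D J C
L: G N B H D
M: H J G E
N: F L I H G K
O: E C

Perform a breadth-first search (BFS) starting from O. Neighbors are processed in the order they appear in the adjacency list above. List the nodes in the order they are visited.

Visit O; enqueue E, C → queue [E, C]
Visit E; enqueue B, G, D, F, M → queue [C, B, G, D, F, M]
Visit C; enqueue K → queue [B, G, D, F, M, K]
Visit B; enqueue H, L, J → queue [G, D, F, M, K, H, L, J]
Visit G; enqueue N, A → queue [D, F, M, K, H, L, J, N, A]
Visit D → queue [F, M, K, H, L, J, N, A]
Visit F → queue [M, K, H, L, J, N, A]
Visit M → queue [K, H, L, J, N, A]
Visit K → queue [H, L, J, N, A]
Visit H → queue [L, J, N, A]
Visit L → queue [J, N, A]
Visit J; enqueue I → queue [N, A, I]
Visit N → queue [A, I]
Visit A → queue [I]
Visit I → queue []

O E C B G D F M K H L J N A I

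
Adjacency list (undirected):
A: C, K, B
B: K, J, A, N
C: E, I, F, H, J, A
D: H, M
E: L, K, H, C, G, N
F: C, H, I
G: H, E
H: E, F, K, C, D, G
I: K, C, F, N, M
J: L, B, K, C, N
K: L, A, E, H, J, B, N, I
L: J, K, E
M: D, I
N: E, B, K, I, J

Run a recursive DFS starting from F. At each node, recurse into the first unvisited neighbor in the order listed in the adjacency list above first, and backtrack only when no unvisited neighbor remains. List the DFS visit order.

F -> C -> E -> L -> J -> B -> K -> A -> H -> D -> M -> I -> N -> G

Visit F
F → C
C → E
E → L
L → J
J → B
B → K
K → A
K → H
H → D
D → M
M → I
I → N
H → G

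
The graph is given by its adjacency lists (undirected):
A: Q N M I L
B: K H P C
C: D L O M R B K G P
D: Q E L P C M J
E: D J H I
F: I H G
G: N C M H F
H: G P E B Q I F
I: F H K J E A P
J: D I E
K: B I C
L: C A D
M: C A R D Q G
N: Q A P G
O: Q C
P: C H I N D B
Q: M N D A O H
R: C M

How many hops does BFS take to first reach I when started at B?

Level 0: B
Level 1: C, H, K, P
Level 2: D, E, F, G, I, L, M, N, O, Q, R
Level 3: A, J
I first appears at level 2.

2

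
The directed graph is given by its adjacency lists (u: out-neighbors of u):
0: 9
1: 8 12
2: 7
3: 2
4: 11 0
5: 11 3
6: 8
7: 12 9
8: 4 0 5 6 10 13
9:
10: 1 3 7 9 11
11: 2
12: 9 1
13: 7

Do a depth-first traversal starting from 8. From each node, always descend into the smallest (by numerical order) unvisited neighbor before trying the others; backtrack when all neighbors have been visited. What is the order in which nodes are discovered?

Visit 8
8 → 0
0 → 9
8 → 4
4 → 11
11 → 2
2 → 7
7 → 12
12 → 1
8 → 5
5 → 3
8 → 6
8 → 10
8 → 13

8, 0, 9, 4, 11, 2, 7, 12, 1, 5, 3, 6, 10, 13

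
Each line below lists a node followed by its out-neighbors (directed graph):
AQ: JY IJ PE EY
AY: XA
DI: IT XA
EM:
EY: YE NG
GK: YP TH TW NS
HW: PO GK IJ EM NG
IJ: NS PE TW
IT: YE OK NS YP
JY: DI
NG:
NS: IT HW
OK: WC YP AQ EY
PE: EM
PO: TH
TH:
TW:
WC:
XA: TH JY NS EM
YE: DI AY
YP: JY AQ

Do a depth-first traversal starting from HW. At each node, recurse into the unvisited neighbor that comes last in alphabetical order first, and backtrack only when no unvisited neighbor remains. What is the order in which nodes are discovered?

Visit HW
HW → PO
PO → TH
HW → NG
HW → IJ
IJ → TW
IJ → PE
PE → EM
IJ → NS
NS → IT
IT → YP
YP → JY
JY → DI
DI → XA
YP → AQ
AQ → EY
EY → YE
YE → AY
IT → OK
OK → WC
HW → GK

HW, PO, TH, NG, IJ, TW, PE, EM, NS, IT, YP, JY, DI, XA, AQ, EY, YE, AY, OK, WC, GK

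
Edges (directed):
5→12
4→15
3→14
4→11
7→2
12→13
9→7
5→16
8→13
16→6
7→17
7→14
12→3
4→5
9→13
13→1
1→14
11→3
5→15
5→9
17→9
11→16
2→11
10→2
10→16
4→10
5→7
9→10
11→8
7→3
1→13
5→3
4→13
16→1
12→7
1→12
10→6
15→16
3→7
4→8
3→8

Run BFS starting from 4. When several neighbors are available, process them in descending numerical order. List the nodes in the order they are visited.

Visit 4; enqueue 15, 13, 11, 10, 8, 5 → queue [15, 13, 11, 10, 8, 5]
Visit 15; enqueue 16 → queue [13, 11, 10, 8, 5, 16]
Visit 13; enqueue 1 → queue [11, 10, 8, 5, 16, 1]
Visit 11; enqueue 3 → queue [10, 8, 5, 16, 1, 3]
Visit 10; enqueue 6, 2 → queue [8, 5, 16, 1, 3, 6, 2]
Visit 8 → queue [5, 16, 1, 3, 6, 2]
Visit 5; enqueue 12, 9, 7 → queue [16, 1, 3, 6, 2, 12, 9, 7]
Visit 16 → queue [1, 3, 6, 2, 12, 9, 7]
Visit 1; enqueue 14 → queue [3, 6, 2, 12, 9, 7, 14]
Visit 3 → queue [6, 2, 12, 9, 7, 14]
Visit 6 → queue [2, 12, 9, 7, 14]
Visit 2 → queue [12, 9, 7, 14]
Visit 12 → queue [9, 7, 14]
Visit 9 → queue [7, 14]
Visit 7; enqueue 17 → queue [14, 17]
Visit 14 → queue [17]
Visit 17 → queue []

4 15 13 11 10 8 5 16 1 3 6 2 12 9 7 14 17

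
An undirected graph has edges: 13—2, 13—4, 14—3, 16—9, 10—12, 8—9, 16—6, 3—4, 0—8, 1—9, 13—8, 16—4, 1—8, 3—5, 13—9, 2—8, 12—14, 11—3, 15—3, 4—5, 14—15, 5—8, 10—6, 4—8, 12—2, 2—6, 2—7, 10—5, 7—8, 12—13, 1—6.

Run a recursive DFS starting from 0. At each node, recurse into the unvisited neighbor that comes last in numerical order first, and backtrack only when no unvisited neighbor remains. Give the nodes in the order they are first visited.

0, 8, 13, 12, 14, 15, 3, 11, 5, 10, 6, 16, 9, 1, 4, 2, 7

Visit 0
0 → 8
8 → 13
13 → 12
12 → 14
14 → 15
15 → 3
3 → 11
3 → 5
5 → 10
10 → 6
6 → 16
16 → 9
9 → 1
16 → 4
6 → 2
2 → 7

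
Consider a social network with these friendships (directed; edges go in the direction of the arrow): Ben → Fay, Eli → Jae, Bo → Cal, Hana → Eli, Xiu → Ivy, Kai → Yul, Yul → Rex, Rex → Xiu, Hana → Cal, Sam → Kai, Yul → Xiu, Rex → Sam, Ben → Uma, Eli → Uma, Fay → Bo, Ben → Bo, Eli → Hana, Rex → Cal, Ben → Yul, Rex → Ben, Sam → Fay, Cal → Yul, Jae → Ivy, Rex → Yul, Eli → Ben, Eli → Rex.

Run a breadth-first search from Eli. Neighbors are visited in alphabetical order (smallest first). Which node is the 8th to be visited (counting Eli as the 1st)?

Visit Eli; enqueue Ben, Hana, Jae, Rex, Uma → queue [Ben, Hana, Jae, Rex, Uma]
Visit Ben; enqueue Bo, Fay, Yul → queue [Hana, Jae, Rex, Uma, Bo, Fay, Yul]
Visit Hana; enqueue Cal → queue [Jae, Rex, Uma, Bo, Fay, Yul, Cal]
Visit Jae; enqueue Ivy → queue [Rex, Uma, Bo, Fay, Yul, Cal, Ivy]
Visit Rex; enqueue Sam, Xiu → queue [Uma, Bo, Fay, Yul, Cal, Ivy, Sam, Xiu]
Visit Uma → queue [Bo, Fay, Yul, Cal, Ivy, Sam, Xiu]
Visit Bo → queue [Fay, Yul, Cal, Ivy, Sam, Xiu]
Visit Fay → queue [Yul, Cal, Ivy, Sam, Xiu]
Visit Yul → queue [Cal, Ivy, Sam, Xiu]
Visit Cal → queue [Ivy, Sam, Xiu]
Visit Ivy → queue [Sam, Xiu]
Visit Sam; enqueue Kai → queue [Xiu, Kai]
Visit Xiu → queue [Kai]
Visit Kai → queue []

Visit order: Eli, Ben, Hana, Jae, Rex, Uma, Bo, Fay, Yul, Cal, Ivy, Sam, Xiu, Kai

Fay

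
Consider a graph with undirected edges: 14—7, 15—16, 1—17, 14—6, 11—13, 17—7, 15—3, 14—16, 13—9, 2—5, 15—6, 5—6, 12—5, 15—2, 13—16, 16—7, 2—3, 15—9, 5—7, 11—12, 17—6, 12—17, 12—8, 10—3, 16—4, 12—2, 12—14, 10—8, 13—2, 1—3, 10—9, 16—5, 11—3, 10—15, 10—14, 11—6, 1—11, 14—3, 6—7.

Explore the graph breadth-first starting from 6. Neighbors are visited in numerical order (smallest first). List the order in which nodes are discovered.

6, 5, 7, 11, 14, 15, 17, 2, 12, 16, 1, 3, 13, 10, 9, 8, 4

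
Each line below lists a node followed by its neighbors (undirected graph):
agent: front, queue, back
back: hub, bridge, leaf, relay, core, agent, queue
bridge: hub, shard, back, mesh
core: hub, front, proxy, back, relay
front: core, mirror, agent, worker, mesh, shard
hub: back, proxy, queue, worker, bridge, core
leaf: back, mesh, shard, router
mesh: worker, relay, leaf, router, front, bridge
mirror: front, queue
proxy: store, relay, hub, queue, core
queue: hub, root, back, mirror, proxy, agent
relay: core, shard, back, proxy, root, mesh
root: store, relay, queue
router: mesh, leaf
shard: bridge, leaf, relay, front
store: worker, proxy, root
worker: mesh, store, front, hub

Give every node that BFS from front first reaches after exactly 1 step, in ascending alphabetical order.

Level 0: front
Level 1: agent, core, mesh, mirror, shard, worker
Level 2: back, bridge, hub, leaf, proxy, queue, relay, router, store
Level 3: root

agent, core, mesh, mirror, shard, worker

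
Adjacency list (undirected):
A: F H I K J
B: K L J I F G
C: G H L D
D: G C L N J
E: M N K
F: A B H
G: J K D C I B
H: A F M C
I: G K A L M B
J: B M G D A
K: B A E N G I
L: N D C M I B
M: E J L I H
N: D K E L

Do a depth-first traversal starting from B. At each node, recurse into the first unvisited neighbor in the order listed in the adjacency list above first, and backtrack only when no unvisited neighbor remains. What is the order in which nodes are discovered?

B → K → A → F → H → M → E → N → D → G → J → C → L → I

Visit B
B → K
K → A
A → F
F → H
H → M
M → E
E → N
N → D
D → G
G → J
G → C
C → L
L → I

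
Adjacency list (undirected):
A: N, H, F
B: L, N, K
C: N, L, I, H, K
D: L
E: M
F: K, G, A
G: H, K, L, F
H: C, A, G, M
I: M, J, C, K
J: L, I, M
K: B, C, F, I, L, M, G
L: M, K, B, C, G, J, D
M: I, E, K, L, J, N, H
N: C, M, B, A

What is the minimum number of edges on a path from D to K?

2

Level 0: D
Level 1: L
Level 2: B, C, G, J, K, M
Level 3: E, F, H, I, N
Level 4: A
K first appears at level 2.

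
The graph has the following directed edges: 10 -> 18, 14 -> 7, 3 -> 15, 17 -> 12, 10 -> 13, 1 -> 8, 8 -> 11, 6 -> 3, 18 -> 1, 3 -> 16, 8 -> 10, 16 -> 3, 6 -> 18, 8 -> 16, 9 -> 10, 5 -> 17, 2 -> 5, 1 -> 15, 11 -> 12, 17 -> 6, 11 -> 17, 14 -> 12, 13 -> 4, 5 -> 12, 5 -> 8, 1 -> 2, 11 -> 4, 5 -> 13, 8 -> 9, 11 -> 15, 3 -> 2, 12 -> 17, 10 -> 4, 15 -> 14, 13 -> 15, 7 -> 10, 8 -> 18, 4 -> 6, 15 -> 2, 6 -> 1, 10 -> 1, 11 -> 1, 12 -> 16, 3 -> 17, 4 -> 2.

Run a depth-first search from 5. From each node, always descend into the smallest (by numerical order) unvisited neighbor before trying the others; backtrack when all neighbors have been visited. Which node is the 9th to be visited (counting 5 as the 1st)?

7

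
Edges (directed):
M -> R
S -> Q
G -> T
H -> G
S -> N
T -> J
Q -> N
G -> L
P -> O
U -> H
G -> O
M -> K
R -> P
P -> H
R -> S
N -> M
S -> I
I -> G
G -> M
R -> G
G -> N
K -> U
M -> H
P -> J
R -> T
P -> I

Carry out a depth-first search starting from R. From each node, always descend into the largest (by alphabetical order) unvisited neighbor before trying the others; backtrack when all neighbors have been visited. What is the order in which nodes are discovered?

R, T, J, S, Q, N, M, K, U, H, G, O, L, I, P

Visit R
R → T
T → J
R → S
S → Q
Q → N
N → M
M → K
K → U
U → H
H → G
G → O
G → L
S → I
R → P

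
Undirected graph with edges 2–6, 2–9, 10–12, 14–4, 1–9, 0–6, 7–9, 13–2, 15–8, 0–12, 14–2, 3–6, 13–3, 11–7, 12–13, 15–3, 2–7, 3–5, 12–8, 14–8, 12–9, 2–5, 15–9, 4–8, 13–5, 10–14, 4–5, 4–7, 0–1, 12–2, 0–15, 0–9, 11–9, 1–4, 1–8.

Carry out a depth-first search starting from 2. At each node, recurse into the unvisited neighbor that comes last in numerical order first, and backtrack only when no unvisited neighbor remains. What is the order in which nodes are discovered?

2 14 10 12 13 5 4 8 15 9 11 7 1 0 6 3

Visit 2
2 → 14
14 → 10
10 → 12
12 → 13
13 → 5
5 → 4
4 → 8
8 → 15
15 → 9
9 → 11
11 → 7
9 → 1
1 → 0
0 → 6
6 → 3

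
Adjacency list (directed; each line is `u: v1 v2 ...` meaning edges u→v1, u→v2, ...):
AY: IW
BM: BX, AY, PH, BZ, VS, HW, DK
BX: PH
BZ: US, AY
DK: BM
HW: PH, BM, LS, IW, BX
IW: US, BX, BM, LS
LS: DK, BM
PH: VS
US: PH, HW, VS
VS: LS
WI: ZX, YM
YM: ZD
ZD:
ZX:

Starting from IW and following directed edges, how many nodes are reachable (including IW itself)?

11

BFS from IW visits: IW, US, LS, BX, BM, VS, PH, HW, DK, BZ, AY
Reachable nodes: 11 of 15 total.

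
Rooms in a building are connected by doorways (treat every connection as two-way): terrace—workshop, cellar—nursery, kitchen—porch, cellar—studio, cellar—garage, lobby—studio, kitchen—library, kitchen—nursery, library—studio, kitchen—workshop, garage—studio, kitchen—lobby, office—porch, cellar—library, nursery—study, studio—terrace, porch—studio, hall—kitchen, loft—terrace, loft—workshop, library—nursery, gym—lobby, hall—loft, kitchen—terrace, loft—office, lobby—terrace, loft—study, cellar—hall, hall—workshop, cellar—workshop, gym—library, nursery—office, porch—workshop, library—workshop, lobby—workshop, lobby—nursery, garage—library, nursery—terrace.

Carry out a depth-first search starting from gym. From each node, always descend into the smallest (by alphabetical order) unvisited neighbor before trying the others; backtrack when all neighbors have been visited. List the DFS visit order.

Visit gym
gym → library
library → cellar
cellar → garage
garage → studio
studio → lobby
lobby → kitchen
kitchen → hall
hall → loft
loft → office
office → nursery
nursery → study
nursery → terrace
terrace → workshop
workshop → porch

gym, library, cellar, garage, studio, lobby, kitchen, hall, loft, office, nursery, study, terrace, workshop, porch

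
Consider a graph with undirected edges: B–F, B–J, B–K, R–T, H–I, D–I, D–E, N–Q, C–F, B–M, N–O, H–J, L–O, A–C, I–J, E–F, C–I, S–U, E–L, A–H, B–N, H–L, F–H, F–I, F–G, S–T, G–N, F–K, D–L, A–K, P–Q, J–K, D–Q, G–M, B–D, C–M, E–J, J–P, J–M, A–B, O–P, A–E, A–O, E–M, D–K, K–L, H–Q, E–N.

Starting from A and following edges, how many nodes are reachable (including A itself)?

BFS from A visits: A, B, C, E, H, K, O, D, F, J, M, N, I, L, Q, P, G
Reachable nodes: 17 of 21 total.

17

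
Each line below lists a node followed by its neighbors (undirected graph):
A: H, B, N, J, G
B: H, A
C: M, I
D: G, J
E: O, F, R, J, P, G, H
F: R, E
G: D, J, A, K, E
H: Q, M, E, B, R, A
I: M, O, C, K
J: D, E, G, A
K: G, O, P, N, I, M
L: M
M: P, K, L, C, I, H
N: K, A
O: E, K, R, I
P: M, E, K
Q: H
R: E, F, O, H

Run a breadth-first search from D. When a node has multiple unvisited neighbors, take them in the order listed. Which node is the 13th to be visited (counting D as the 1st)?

M

Visit D; enqueue G, J → queue [G, J]
Visit G; enqueue A, K, E → queue [J, A, K, E]
Visit J → queue [A, K, E]
Visit A; enqueue H, B, N → queue [K, E, H, B, N]
Visit K; enqueue O, P, I, M → queue [E, H, B, N, O, P, I, M]
Visit E; enqueue F, R → queue [H, B, N, O, P, I, M, F, R]
Visit H; enqueue Q → queue [B, N, O, P, I, M, F, R, Q]
Visit B → queue [N, O, P, I, M, F, R, Q]
Visit N → queue [O, P, I, M, F, R, Q]
Visit O → queue [P, I, M, F, R, Q]
Visit P → queue [I, M, F, R, Q]
Visit I; enqueue C → queue [M, F, R, Q, C]
Visit M; enqueue L → queue [F, R, Q, C, L]
Visit F → queue [R, Q, C, L]
Visit R → queue [Q, C, L]
Visit Q → queue [C, L]
Visit C → queue [L]
Visit L → queue []

Visit order: D, G, J, A, K, E, H, B, N, O, P, I, M, F, R, Q, C, L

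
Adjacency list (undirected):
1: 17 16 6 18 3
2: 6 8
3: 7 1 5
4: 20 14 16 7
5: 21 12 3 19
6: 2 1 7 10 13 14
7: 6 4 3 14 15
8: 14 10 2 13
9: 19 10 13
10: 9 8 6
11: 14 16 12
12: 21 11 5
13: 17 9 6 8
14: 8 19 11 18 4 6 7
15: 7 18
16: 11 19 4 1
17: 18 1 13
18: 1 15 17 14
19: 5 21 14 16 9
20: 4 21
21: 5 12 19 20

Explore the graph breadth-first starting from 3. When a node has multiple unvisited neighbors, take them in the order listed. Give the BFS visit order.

3, 7, 1, 5, 6, 4, 14, 15, 17, 16, 18, 21, 12, 19, 2, 10, 13, 20, 8, 11, 9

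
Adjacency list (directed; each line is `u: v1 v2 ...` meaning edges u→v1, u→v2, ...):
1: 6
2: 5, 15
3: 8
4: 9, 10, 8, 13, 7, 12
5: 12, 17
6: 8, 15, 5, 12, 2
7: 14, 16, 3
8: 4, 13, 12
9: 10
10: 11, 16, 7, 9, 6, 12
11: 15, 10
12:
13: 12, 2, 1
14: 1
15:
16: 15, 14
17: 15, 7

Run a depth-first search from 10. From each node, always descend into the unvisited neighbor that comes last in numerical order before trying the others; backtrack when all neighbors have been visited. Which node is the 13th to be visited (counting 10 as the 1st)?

Visit 10
10 → 16
16 → 15
16 → 14
14 → 1
1 → 6
6 → 12
6 → 8
8 → 13
13 → 2
2 → 5
5 → 17
17 → 7
7 → 3
8 → 4
4 → 9
10 → 11

Visit order: 10, 16, 15, 14, 1, 6, 12, 8, 13, 2, 5, 17, 7, 3, 4, 9, 11

7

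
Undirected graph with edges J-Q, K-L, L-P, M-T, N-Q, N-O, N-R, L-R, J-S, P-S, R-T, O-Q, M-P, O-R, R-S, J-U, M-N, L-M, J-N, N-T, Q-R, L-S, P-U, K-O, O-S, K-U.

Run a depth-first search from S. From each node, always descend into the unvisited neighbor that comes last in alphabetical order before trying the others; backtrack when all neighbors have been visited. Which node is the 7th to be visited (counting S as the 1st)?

K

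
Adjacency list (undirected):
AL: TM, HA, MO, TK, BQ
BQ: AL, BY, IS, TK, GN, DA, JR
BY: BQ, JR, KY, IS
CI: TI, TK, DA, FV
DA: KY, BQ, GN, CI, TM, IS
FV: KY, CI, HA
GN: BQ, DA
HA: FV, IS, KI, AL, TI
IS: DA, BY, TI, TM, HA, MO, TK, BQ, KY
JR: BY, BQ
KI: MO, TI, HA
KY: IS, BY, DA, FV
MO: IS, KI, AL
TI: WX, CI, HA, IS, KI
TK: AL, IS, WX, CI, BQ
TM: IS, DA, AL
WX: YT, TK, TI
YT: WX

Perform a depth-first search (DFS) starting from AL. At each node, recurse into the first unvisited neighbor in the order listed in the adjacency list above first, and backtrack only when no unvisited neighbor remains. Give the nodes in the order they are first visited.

AL -> TM -> IS -> DA -> KY -> BY -> BQ -> TK -> WX -> YT -> TI -> CI -> FV -> HA -> KI -> MO -> GN -> JR

Visit AL
AL → TM
TM → IS
IS → DA
DA → KY
KY → BY
BY → BQ
BQ → TK
TK → WX
WX → YT
WX → TI
TI → CI
CI → FV
FV → HA
HA → KI
KI → MO
BQ → GN
BQ → JR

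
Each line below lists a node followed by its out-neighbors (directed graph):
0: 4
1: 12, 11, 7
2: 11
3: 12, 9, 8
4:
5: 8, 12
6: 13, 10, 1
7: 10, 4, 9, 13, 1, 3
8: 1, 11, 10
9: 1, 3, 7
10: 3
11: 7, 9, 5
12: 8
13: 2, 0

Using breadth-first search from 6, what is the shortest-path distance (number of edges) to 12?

2

Level 0: 6
Level 1: 1, 10, 13
Level 2: 0, 2, 3, 7, 11, 12
Level 3: 4, 5, 8, 9
12 first appears at level 2.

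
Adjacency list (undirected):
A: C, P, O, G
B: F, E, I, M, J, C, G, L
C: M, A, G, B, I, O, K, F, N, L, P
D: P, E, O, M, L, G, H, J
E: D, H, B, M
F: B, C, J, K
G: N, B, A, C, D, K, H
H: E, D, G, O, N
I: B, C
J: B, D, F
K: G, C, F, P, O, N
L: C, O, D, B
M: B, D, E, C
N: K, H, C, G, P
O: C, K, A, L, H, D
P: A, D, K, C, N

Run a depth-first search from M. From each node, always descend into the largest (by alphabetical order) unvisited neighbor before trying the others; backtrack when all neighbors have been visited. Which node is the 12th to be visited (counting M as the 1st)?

I

Visit M
M → E
E → H
H → O
O → L
L → D
D → P
P → N
N → K
K → G
G → C
C → I
I → B
B → J
J → F
C → A

Visit order: M, E, H, O, L, D, P, N, K, G, C, I, B, J, F, A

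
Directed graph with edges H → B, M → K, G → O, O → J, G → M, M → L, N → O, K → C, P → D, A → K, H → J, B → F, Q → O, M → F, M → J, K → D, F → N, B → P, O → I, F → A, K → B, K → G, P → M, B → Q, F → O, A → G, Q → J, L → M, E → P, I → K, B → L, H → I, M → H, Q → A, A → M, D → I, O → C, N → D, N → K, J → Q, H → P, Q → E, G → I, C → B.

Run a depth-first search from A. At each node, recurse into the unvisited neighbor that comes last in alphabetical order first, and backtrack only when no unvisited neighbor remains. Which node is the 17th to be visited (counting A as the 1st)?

Visit A
A → M
M → L
M → K
K → G
G → O
O → J
J → Q
Q → E
E → P
P → D
D → I
O → C
C → B
B → F
F → N
M → H

Visit order: A, M, L, K, G, O, J, Q, E, P, D, I, C, B, F, N, H

H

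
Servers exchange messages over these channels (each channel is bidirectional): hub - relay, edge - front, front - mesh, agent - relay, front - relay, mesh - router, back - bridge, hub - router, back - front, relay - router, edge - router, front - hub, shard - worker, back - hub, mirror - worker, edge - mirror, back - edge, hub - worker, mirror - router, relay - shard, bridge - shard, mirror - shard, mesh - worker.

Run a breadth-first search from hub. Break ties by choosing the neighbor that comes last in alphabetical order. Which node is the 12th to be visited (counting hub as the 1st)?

bridge

Visit hub; enqueue worker, router, relay, front, back → queue [worker, router, relay, front, back]
Visit worker; enqueue shard, mirror, mesh → queue [router, relay, front, back, shard, mirror, mesh]
Visit router; enqueue edge → queue [relay, front, back, shard, mirror, mesh, edge]
Visit relay; enqueue agent → queue [front, back, shard, mirror, mesh, edge, agent]
Visit front → queue [back, shard, mirror, mesh, edge, agent]
Visit back; enqueue bridge → queue [shard, mirror, mesh, edge, agent, bridge]
Visit shard → queue [mirror, mesh, edge, agent, bridge]
Visit mirror → queue [mesh, edge, agent, bridge]
Visit mesh → queue [edge, agent, bridge]
Visit edge → queue [agent, bridge]
Visit agent → queue [bridge]
Visit bridge → queue []

Visit order: hub, worker, router, relay, front, back, shard, mirror, mesh, edge, agent, bridge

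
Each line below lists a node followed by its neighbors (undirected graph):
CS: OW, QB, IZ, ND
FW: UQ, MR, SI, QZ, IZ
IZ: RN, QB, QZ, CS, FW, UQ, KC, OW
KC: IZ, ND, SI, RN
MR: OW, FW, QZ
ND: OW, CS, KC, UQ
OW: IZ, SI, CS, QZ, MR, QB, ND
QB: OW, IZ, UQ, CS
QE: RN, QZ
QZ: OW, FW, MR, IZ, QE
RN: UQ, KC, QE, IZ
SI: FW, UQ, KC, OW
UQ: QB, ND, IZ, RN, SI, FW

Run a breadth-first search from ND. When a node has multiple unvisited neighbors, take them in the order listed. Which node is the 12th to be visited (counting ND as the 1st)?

Visit ND; enqueue OW, CS, KC, UQ → queue [OW, CS, KC, UQ]
Visit OW; enqueue IZ, SI, QZ, MR, QB → queue [CS, KC, UQ, IZ, SI, QZ, MR, QB]
Visit CS → queue [KC, UQ, IZ, SI, QZ, MR, QB]
Visit KC; enqueue RN → queue [UQ, IZ, SI, QZ, MR, QB, RN]
Visit UQ; enqueue FW → queue [IZ, SI, QZ, MR, QB, RN, FW]
Visit IZ → queue [SI, QZ, MR, QB, RN, FW]
Visit SI → queue [QZ, MR, QB, RN, FW]
Visit QZ; enqueue QE → queue [MR, QB, RN, FW, QE]
Visit MR → queue [QB, RN, FW, QE]
Visit QB → queue [RN, FW, QE]
Visit RN → queue [FW, QE]
Visit FW → queue [QE]
Visit QE → queue []

Visit order: ND, OW, CS, KC, UQ, IZ, SI, QZ, MR, QB, RN, FW, QE

FW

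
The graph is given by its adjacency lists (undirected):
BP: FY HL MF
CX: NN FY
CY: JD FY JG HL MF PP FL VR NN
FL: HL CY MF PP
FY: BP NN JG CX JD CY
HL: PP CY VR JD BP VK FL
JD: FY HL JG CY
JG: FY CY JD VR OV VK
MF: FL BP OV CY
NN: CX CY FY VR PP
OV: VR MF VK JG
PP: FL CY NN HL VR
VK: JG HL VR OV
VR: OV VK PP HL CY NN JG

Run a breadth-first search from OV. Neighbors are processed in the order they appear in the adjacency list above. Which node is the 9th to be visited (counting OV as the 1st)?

NN

Visit OV; enqueue VR, MF, VK, JG → queue [VR, MF, VK, JG]
Visit VR; enqueue PP, HL, CY, NN → queue [MF, VK, JG, PP, HL, CY, NN]
Visit MF; enqueue FL, BP → queue [VK, JG, PP, HL, CY, NN, FL, BP]
Visit VK → queue [JG, PP, HL, CY, NN, FL, BP]
Visit JG; enqueue FY, JD → queue [PP, HL, CY, NN, FL, BP, FY, JD]
Visit PP → queue [HL, CY, NN, FL, BP, FY, JD]
Visit HL → queue [CY, NN, FL, BP, FY, JD]
Visit CY → queue [NN, FL, BP, FY, JD]
Visit NN; enqueue CX → queue [FL, BP, FY, JD, CX]
Visit FL → queue [BP, FY, JD, CX]
Visit BP → queue [FY, JD, CX]
Visit FY → queue [JD, CX]
Visit JD → queue [CX]
Visit CX → queue []

Visit order: OV, VR, MF, VK, JG, PP, HL, CY, NN, FL, BP, FY, JD, CX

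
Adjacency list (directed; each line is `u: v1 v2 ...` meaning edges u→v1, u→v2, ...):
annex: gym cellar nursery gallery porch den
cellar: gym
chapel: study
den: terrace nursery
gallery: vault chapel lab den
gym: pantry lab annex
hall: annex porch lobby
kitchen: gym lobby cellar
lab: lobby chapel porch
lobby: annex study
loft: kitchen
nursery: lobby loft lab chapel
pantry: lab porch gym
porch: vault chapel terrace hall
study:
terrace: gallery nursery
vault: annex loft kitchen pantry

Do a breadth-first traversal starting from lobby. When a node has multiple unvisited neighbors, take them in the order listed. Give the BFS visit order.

lobby, annex, study, gym, cellar, nursery, gallery, porch, den, pantry, lab, loft, chapel, vault, terrace, hall, kitchen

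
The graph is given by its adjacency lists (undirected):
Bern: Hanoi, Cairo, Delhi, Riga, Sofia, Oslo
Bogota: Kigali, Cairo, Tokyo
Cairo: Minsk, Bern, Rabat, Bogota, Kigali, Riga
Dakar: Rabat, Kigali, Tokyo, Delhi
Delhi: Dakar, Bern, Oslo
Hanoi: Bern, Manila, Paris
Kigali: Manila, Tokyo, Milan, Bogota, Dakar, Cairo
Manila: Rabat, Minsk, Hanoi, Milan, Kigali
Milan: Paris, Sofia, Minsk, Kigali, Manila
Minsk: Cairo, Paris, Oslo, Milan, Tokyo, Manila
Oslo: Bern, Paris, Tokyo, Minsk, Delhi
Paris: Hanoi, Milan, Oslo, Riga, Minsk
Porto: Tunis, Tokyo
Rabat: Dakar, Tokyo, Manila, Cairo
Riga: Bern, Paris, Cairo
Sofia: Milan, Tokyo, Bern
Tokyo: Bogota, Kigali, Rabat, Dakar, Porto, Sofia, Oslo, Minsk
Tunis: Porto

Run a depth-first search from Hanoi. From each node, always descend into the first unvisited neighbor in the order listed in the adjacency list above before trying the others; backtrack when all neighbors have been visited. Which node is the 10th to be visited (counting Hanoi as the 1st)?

Visit Hanoi
Hanoi → Bern
Bern → Cairo
Cairo → Minsk
Minsk → Paris
Paris → Milan
Milan → Sofia
Sofia → Tokyo
Tokyo → Bogota
Bogota → Kigali
Kigali → Manila
Manila → Rabat
Rabat → Dakar
Dakar → Delhi
Delhi → Oslo
Tokyo → Porto
Porto → Tunis
Paris → Riga

Visit order: Hanoi, Bern, Cairo, Minsk, Paris, Milan, Sofia, Tokyo, Bogota, Kigali, Manila, Rabat, Dakar, Delhi, Oslo, Porto, Tunis, Riga

Kigali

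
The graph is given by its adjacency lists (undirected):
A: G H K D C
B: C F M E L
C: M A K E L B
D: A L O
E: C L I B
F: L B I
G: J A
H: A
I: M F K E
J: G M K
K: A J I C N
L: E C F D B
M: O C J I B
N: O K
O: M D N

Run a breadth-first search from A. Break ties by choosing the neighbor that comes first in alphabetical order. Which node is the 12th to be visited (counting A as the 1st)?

J

Visit A; enqueue C, D, G, H, K → queue [C, D, G, H, K]
Visit C; enqueue B, E, L, M → queue [D, G, H, K, B, E, L, M]
Visit D; enqueue O → queue [G, H, K, B, E, L, M, O]
Visit G; enqueue J → queue [H, K, B, E, L, M, O, J]
Visit H → queue [K, B, E, L, M, O, J]
Visit K; enqueue I, N → queue [B, E, L, M, O, J, I, N]
Visit B; enqueue F → queue [E, L, M, O, J, I, N, F]
Visit E → queue [L, M, O, J, I, N, F]
Visit L → queue [M, O, J, I, N, F]
Visit M → queue [O, J, I, N, F]
Visit O → queue [J, I, N, F]
Visit J → queue [I, N, F]
Visit I → queue [N, F]
Visit N → queue [F]
Visit F → queue []

Visit order: A, C, D, G, H, K, B, E, L, M, O, J, I, N, F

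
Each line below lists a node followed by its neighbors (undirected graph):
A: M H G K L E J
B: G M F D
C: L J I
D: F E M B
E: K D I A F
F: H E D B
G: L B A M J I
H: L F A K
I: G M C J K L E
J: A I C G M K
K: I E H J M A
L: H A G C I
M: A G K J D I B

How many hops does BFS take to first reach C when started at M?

2

Level 0: M
Level 1: A, B, D, G, I, J, K
Level 2: C, E, F, H, L
C first appears at level 2.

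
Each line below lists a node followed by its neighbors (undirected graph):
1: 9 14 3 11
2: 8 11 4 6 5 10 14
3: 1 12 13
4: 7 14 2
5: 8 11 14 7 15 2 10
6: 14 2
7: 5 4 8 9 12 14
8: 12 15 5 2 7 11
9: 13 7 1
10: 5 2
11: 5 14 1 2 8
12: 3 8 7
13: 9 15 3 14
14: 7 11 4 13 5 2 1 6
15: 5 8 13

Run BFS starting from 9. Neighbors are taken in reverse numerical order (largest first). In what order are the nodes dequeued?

Visit 9; enqueue 13, 7, 1 → queue [13, 7, 1]
Visit 13; enqueue 15, 14, 3 → queue [7, 1, 15, 14, 3]
Visit 7; enqueue 12, 8, 5, 4 → queue [1, 15, 14, 3, 12, 8, 5, 4]
Visit 1; enqueue 11 → queue [15, 14, 3, 12, 8, 5, 4, 11]
Visit 15 → queue [14, 3, 12, 8, 5, 4, 11]
Visit 14; enqueue 6, 2 → queue [3, 12, 8, 5, 4, 11, 6, 2]
Visit 3 → queue [12, 8, 5, 4, 11, 6, 2]
Visit 12 → queue [8, 5, 4, 11, 6, 2]
Visit 8 → queue [5, 4, 11, 6, 2]
Visit 5; enqueue 10 → queue [4, 11, 6, 2, 10]
Visit 4 → queue [11, 6, 2, 10]
Visit 11 → queue [6, 2, 10]
Visit 6 → queue [2, 10]
Visit 2 → queue [10]
Visit 10 → queue []

9 13 7 1 15 14 3 12 8 5 4 11 6 2 10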